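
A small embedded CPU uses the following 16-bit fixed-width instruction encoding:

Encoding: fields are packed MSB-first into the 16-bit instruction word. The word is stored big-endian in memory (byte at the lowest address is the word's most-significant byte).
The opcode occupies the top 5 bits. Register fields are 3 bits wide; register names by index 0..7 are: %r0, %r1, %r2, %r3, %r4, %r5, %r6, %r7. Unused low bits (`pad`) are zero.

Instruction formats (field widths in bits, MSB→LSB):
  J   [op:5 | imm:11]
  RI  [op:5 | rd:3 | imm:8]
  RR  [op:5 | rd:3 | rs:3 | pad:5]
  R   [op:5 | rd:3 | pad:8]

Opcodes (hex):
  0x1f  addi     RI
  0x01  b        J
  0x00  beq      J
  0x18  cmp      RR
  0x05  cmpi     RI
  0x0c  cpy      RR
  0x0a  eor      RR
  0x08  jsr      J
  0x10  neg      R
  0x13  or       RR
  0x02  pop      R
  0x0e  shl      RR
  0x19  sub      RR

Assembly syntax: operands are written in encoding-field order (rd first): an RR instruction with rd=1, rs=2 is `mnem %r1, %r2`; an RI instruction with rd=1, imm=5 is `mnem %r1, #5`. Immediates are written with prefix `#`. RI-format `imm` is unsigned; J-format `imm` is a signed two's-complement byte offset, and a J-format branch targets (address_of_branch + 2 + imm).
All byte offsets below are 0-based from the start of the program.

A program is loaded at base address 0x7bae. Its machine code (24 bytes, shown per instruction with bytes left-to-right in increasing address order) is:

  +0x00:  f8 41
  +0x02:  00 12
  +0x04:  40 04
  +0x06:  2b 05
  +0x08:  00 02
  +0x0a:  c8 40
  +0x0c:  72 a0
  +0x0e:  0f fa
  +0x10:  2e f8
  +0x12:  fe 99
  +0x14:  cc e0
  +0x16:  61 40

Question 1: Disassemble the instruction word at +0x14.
sub %r4, %r7

[14] cc e0 → 0xcce0
  opcode bits[15:11]=0x19: sub/RR
  [10:8] rd=4 = %r4
  [7:5] rs=7 = %r7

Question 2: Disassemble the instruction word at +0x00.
[00] f8 41 → 0xf841
  opcode bits[15:11]=0x1f: addi/RI
  [10:8] rd=0 = %r0
  [7:0] imm=65 = #65

addi %r0, #65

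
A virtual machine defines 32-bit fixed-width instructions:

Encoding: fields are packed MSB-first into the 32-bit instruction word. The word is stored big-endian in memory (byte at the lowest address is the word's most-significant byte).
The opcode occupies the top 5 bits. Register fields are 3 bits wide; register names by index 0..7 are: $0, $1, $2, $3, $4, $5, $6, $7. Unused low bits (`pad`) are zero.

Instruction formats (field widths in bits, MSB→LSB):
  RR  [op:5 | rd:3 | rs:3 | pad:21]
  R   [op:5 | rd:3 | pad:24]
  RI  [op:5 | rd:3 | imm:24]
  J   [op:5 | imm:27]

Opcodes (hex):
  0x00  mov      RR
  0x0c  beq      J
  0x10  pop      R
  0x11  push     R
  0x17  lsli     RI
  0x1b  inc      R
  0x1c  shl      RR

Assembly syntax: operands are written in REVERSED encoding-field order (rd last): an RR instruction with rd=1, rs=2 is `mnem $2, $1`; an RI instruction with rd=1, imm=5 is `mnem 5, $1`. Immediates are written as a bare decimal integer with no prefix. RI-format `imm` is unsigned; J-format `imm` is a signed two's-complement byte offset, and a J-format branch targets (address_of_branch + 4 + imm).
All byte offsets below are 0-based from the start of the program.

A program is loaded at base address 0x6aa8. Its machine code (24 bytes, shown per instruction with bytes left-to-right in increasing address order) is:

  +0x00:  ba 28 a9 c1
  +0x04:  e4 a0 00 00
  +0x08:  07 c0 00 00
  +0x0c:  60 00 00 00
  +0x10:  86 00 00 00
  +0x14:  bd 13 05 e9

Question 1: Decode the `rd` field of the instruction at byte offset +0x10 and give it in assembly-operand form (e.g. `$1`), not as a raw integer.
$6

+0x10: 86 00 00 00 ⇒ word 0x86000000 (big)
  top 5b → 0x10 → pop [R]
  rd@[26:24]=0x6 ⇒ $6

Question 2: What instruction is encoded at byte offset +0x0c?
beq 0

+0x0c: 60 00 00 00 ⇒ word 0x60000000 (big)
  op=0x60000000>>27=0xc ⇒ beq (J)
  imm@[26:0]=0x0 ⇒ 0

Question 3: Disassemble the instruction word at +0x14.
lsli 1246697, $5

+0x14: bd 13 05 e9 ⇒ word 0xbd1305e9 (big)
  op=0xbd1305e9>>27=0x17 ⇒ lsli (RI)
  rd@[26:24]=0x5 ⇒ $5
  imm@[23:0]=0x1305e9 ⇒ 1246697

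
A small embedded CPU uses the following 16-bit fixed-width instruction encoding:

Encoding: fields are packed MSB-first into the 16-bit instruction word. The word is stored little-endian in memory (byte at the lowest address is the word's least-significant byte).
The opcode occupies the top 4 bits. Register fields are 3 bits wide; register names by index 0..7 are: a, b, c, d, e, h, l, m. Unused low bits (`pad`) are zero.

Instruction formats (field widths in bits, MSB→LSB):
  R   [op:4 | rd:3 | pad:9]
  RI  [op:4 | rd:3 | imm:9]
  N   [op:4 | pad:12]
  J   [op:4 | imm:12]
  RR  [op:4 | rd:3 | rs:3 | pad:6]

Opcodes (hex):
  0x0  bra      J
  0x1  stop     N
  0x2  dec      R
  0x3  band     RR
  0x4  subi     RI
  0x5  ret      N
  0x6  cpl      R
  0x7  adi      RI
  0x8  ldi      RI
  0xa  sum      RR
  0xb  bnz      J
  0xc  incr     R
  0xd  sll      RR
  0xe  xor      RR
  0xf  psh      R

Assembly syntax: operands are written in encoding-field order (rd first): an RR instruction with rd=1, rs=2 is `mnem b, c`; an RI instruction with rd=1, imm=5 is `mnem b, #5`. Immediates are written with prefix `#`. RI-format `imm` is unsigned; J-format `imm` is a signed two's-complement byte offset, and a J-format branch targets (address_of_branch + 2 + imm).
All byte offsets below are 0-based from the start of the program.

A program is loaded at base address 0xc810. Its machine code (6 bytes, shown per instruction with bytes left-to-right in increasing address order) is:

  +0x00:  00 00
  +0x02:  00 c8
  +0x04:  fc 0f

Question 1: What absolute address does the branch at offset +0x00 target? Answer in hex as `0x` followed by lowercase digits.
0xc812

@+00  little-endian(00 00) = 0x0000
  opcode bits[15:12]=0x0: bra/J
  imm: (w>>0)&0xfff=0x0 → #0
  target = base 0xc810 + off 0x00 + 2 + imm 0 = 0xc812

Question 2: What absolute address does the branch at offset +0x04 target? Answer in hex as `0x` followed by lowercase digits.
0xc812

@+04  little-endian(fc 0f) = 0x0ffc
  op=0x0ffc>>12=0x0 ⇒ bra (J)
  [11:0] imm=4092 (s12→-4) = #-4
  target = base 0xc810 + off 0x04 + 2 + imm -4 = 0xc812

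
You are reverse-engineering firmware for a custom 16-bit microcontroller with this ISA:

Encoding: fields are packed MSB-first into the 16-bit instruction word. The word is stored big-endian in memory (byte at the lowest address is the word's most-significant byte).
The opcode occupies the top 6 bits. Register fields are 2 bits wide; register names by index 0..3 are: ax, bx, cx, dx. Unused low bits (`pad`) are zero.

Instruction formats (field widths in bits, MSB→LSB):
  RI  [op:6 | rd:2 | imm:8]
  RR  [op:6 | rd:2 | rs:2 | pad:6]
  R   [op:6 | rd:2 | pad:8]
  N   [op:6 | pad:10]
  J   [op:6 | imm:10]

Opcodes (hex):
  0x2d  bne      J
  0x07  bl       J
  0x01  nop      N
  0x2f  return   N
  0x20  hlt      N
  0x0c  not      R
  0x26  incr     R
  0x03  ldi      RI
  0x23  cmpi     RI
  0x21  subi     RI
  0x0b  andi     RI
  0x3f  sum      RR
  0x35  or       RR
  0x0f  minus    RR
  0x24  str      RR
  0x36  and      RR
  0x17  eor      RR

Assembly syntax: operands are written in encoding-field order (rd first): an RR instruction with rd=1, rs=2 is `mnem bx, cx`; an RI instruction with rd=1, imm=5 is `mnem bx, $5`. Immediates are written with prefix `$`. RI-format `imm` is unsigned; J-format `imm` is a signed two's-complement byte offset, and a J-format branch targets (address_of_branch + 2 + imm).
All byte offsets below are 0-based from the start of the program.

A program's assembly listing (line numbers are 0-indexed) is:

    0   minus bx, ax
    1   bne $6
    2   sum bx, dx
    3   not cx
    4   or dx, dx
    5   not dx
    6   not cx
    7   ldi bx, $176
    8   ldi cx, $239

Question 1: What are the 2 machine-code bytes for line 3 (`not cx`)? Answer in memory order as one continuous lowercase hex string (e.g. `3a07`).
3. not fields op=0xc:6|rd=2:2|pad=0:8 → word 3200h → 32 00

3200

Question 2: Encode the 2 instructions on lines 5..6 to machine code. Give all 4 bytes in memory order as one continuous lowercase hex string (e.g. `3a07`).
33003200

line 5 (not): pack op=0xc:6|rd=3:2|pad=0:8 = 0x3300; big→ 33 00
line 6 (not): pack op=0xc:6|rd=2:2|pad=0:8 = 0x3200; big→ 32 00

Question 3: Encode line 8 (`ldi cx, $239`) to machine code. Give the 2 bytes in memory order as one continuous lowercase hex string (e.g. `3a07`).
L8: ldi op=0x3:6|rd=2:2|imm=239:8 ⇒ 0x0eef ⇒ big 0e ef

0eef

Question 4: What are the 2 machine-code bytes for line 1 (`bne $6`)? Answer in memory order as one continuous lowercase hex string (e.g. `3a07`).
1. bne fields op=0x2d:6|imm=6:10 → word b406h → b4 06

b406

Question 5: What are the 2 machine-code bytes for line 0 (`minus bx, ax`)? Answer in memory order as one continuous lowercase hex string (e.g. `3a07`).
3d00

L0: minus op=0xf:6|rd=1:2|rs=0:2|pad=0:6 ⇒ 0x3d00 ⇒ big 3d 00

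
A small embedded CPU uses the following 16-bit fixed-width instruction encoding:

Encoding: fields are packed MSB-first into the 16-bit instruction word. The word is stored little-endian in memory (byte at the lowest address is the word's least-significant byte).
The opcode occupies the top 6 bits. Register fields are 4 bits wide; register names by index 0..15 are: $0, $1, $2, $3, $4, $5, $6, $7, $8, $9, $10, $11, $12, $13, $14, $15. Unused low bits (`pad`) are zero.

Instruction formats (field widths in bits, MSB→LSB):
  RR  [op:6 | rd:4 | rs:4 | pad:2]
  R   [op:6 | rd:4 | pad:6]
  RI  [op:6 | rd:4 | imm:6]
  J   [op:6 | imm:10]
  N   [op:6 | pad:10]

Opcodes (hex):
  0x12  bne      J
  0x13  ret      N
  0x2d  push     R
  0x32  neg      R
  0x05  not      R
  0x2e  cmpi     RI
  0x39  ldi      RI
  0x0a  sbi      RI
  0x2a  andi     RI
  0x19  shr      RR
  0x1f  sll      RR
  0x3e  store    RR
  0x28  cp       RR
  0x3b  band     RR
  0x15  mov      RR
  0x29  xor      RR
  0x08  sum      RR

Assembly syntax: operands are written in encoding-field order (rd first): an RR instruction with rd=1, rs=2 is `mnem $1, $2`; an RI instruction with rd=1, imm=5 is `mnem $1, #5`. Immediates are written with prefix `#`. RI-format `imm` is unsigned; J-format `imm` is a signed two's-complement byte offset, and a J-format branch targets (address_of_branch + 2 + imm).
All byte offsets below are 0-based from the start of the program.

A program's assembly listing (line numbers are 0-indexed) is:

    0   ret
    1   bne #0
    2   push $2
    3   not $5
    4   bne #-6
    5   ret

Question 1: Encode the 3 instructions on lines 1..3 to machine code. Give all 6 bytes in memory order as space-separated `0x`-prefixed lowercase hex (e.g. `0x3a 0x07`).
0x00 0x48 0x80 0xb4 0x40 0x15

1. bne fields op=0x12:6|imm=0:10 → word 4800h → 00 48
2. push fields op=0x2d:6|rd=2:4|pad=0:6 → word b480h → 80 b4
3. not fields op=0x5:6|rd=5:4|pad=0:6 → word 1540h → 40 15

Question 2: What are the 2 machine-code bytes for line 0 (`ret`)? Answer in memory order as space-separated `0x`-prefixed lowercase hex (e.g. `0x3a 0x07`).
0x00 0x4c

line 0 (ret): pack op=0x13:6|pad=0:10 = 0x4c00; little→ 00 4c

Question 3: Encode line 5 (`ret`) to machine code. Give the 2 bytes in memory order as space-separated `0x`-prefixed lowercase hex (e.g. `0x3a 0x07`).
line 5 (ret): pack op=0x13:6|pad=0:10 = 0x4c00; little→ 00 4c

0x00 0x4c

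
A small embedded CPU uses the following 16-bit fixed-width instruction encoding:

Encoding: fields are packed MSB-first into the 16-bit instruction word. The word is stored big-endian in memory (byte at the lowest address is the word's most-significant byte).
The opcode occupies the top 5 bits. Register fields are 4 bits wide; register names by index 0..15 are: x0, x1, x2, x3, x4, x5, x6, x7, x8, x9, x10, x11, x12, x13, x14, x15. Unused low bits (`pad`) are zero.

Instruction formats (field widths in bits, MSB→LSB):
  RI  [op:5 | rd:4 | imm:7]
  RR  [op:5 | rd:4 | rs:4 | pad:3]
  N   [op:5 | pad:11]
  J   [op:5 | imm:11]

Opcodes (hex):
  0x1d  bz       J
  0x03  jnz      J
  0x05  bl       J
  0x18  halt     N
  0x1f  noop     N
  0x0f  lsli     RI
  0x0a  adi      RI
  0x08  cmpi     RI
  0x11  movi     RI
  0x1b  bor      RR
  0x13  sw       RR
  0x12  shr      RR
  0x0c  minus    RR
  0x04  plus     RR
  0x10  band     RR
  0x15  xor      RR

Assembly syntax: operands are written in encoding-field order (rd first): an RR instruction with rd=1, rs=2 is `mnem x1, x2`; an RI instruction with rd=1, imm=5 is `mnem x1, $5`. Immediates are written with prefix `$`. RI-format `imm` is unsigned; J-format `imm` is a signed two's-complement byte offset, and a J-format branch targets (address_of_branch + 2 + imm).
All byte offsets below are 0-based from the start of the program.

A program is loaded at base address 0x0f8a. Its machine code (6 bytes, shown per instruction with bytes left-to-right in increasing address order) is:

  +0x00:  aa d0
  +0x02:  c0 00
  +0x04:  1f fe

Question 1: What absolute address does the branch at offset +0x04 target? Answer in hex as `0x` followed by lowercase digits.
0x0f8e

@+04  big-endian(1f fe) = 0x1ffe
  opcode bits[15:11]=0x3: jnz/J
  imm@[10:0]=0x7fe (s11→-2) ⇒ $-2
  target = base 0x0f8a + off 0x04 + 2 + imm -2 = 0x0f8e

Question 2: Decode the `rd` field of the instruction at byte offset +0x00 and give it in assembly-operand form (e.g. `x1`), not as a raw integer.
x5

+0x00: aa d0 ⇒ word 0xaad0 (big)
  top 5b → 0x15 → xor [RR]
  rd: (w>>7)&0xf=0x5 → x5
  rs: (w>>3)&0xf=0xa → x10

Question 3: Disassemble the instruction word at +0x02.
halt

[02] c0 00 → 0xc000
  op=0xc000>>11=0x18 ⇒ halt (N)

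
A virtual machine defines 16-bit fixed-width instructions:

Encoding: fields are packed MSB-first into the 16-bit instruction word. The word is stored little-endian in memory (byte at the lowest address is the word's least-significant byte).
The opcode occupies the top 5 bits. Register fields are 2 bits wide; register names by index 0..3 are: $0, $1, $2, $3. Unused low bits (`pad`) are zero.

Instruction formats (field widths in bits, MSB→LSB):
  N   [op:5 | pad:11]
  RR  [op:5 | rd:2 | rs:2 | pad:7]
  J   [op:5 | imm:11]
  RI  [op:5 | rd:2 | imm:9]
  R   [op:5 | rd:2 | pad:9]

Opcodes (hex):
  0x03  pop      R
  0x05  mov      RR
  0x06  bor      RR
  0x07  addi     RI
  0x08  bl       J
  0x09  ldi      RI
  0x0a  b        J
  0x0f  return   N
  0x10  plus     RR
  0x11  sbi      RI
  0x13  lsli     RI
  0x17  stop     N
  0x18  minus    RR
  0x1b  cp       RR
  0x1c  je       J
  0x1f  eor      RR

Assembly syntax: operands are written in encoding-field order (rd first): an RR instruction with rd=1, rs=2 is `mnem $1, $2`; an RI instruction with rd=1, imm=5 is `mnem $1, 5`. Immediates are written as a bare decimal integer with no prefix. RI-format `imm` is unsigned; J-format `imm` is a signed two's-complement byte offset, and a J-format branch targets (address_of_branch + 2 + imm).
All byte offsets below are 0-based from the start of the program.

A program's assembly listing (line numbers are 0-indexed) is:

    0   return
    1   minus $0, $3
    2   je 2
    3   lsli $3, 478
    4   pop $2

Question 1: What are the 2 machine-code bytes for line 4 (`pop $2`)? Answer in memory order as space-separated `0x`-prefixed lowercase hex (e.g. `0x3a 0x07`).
L4: pop op=0x3:5|rd=2:2|pad=0:9 ⇒ 0x1c00 ⇒ little 00 1c

0x00 0x1c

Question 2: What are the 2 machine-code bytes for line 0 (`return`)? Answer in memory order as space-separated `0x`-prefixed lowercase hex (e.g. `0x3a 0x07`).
0x00 0x78

L0: return op=0xf:5|pad=0:11 ⇒ 0x7800 ⇒ little 00 78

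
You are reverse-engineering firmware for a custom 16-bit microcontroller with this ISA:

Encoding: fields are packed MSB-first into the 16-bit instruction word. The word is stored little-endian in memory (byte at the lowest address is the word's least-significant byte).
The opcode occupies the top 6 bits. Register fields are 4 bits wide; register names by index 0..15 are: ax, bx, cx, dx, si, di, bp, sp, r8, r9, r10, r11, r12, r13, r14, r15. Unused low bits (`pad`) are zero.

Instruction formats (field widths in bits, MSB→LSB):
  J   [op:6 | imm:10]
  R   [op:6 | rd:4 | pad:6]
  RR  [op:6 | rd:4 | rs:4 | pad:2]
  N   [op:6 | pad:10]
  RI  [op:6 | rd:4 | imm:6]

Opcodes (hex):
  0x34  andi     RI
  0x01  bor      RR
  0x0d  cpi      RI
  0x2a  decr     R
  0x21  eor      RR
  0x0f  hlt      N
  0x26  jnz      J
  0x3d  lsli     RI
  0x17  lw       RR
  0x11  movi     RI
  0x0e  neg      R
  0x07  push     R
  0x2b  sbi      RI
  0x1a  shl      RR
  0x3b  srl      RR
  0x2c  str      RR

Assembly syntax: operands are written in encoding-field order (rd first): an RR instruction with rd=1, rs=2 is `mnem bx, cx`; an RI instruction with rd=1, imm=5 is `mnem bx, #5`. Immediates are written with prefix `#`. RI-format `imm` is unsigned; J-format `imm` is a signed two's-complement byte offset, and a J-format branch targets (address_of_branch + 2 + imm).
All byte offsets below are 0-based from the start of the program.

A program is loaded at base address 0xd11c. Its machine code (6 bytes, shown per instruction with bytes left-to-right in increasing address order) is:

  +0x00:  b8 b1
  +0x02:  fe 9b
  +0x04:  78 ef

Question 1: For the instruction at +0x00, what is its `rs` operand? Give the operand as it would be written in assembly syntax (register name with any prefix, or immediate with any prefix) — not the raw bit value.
r14

[00] b8 b1 → 0xb1b8
  top 6b → 0x2c → str [RR]
  rd: (w>>6)&0xf=0x6 → bp
  rs: (w>>2)&0xf=0xe → r14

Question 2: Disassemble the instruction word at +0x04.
srl r13, r14

@+04  little-endian(78 ef) = 0xef78
  top 6b → 0x3b → srl [RR]
  rd: (w>>6)&0xf=0xd → r13
  rs: (w>>2)&0xf=0xe → r14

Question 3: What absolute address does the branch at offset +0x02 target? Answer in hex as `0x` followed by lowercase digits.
off 0x02: read fe 9b as little → 0x9bfe
  top 6b → 0x26 → jnz [J]
  [9:0] imm=1022 (s10→-2) = #-2
  target = base 0xd11c + off 0x02 + 2 + imm -2 = 0xd11e

0xd11e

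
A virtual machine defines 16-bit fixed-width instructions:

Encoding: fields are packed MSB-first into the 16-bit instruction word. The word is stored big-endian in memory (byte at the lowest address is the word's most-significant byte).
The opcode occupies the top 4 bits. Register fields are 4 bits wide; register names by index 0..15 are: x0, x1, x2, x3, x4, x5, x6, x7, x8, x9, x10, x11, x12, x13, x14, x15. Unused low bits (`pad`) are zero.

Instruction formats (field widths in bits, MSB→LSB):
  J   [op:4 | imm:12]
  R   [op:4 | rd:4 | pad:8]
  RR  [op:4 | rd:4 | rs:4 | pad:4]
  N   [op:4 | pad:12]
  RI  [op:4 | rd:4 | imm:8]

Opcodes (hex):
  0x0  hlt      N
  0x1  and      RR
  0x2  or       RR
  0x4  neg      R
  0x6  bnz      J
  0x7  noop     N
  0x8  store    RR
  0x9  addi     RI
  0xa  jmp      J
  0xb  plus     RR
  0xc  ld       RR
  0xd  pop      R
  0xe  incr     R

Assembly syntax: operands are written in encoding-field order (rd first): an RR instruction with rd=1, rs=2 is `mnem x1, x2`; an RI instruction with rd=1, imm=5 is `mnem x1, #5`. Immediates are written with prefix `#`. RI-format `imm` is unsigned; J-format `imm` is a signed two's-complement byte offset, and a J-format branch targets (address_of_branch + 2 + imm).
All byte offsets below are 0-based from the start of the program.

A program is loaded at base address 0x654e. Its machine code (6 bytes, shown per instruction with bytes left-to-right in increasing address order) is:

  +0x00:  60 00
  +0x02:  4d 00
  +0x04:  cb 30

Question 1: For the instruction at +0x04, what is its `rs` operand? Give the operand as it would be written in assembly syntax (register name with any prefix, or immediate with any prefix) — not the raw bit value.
off 0x04: read cb 30 as big → 0xcb30
  op=0xcb30>>12=0xc ⇒ ld (RR)
  [11:8] rd=11 = x11
  [7:4] rs=3 = x3

x3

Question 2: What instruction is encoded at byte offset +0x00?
@+00  big-endian(60 00) = 0x6000
  top 4b → 0x6 → bnz [J]
  [11:0] imm=0 = #0

bnz #0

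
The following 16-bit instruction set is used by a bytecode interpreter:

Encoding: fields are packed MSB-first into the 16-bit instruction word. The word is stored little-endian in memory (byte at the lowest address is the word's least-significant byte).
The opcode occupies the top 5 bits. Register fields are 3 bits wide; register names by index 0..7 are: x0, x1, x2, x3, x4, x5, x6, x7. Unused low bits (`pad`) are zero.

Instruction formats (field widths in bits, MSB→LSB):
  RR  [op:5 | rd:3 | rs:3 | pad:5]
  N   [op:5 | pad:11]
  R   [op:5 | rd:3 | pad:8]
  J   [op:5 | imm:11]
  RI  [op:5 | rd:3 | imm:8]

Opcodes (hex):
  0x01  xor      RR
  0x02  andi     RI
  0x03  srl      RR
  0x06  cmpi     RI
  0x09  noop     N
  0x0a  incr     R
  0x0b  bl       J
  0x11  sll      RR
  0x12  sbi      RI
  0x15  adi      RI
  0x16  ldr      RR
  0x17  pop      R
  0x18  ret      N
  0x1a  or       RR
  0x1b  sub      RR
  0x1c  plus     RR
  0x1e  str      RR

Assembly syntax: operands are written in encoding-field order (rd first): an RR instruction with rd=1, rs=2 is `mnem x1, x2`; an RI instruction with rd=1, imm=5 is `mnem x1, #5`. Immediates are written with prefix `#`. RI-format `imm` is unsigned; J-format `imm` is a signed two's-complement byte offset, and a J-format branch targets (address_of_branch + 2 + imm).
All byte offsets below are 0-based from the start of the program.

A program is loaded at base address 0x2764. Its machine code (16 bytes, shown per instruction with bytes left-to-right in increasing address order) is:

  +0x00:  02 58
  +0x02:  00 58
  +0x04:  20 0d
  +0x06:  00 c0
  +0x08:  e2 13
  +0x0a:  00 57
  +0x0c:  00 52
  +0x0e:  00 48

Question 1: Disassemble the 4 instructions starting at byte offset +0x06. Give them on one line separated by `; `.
ret; andi x3, #226; incr x7; incr x2

@+06  little-endian(00 c0) = 0xc000
  top 5b → 0x18 → ret [N]
@+08  little-endian(e2 13) = 0x13e2
  top 5b → 0x2 → andi [RI]
  rd@[10:8]=0x3 ⇒ x3
  imm@[7:0]=0xe2 ⇒ #226
@+0a  little-endian(00 57) = 0x5700
  top 5b → 0xa → incr [R]
  rd@[10:8]=0x7 ⇒ x7
@+0c  little-endian(00 52) = 0x5200
  top 5b → 0xa → incr [R]
  rd@[10:8]=0x2 ⇒ x2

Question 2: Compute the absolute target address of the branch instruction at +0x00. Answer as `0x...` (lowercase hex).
0x2768

@+00  little-endian(02 58) = 0x5802
  op=0x5802>>11=0xb ⇒ bl (J)
  imm@[10:0]=0x2 ⇒ #2
  target = base 0x2764 + off 0x00 + 2 + imm 2 = 0x2768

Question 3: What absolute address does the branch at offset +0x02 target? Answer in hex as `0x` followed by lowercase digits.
0x2768

+0x02: 00 58 ⇒ word 0x5800 (little)
  opcode bits[15:11]=0xb: bl/J
  imm: (w>>0)&0x7ff=0x0 → #0
  target = base 0x2764 + off 0x02 + 2 + imm 0 = 0x2768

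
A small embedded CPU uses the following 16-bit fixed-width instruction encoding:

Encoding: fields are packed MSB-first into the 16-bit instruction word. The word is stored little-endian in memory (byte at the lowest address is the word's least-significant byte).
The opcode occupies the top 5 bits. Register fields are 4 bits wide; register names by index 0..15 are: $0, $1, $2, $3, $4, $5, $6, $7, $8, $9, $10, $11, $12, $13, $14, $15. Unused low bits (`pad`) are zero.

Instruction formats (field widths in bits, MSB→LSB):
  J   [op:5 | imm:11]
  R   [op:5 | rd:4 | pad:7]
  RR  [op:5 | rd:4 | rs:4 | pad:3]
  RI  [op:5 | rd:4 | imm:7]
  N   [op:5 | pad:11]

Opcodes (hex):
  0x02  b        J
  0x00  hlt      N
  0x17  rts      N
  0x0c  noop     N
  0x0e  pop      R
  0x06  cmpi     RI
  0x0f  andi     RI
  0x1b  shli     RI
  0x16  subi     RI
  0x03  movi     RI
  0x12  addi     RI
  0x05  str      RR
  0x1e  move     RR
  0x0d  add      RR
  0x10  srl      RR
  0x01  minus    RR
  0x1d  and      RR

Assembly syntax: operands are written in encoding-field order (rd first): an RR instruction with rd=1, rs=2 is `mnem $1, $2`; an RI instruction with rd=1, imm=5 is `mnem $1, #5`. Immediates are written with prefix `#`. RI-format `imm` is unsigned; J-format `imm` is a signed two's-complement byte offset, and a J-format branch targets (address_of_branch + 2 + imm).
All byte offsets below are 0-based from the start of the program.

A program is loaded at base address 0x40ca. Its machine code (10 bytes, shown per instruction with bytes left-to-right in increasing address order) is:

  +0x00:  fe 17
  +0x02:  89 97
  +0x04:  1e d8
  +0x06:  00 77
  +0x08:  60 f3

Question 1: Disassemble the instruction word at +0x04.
shli $0, #30

@+04  little-endian(1e d8) = 0xd81e
  opcode bits[15:11]=0x1b: shli/RI
  rd: (w>>7)&0xf=0x0 → $0
  imm: (w>>0)&0x7f=0x1e → #30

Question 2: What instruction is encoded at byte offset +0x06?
off 0x06: read 00 77 as little → 0x7700
  top 5b → 0xe → pop [R]
  rd: (w>>7)&0xf=0xe → $14

pop $14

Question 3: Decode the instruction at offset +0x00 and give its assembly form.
b #-2

+0x00: fe 17 ⇒ word 0x17fe (little)
  top 5b → 0x2 → b [J]
  [10:0] imm=2046 (s11→-2) = #-2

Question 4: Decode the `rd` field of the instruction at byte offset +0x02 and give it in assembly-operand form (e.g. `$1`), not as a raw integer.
off 0x02: read 89 97 as little → 0x9789
  top 5b → 0x12 → addi [RI]
  rd@[10:7]=0xf ⇒ $15
  imm@[6:0]=0x9 ⇒ #9

$15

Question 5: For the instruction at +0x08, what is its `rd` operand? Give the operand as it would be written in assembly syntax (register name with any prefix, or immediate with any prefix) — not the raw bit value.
$6

+0x08: 60 f3 ⇒ word 0xf360 (little)
  opcode bits[15:11]=0x1e: move/RR
  rd@[10:7]=0x6 ⇒ $6
  rs@[6:3]=0xc ⇒ $12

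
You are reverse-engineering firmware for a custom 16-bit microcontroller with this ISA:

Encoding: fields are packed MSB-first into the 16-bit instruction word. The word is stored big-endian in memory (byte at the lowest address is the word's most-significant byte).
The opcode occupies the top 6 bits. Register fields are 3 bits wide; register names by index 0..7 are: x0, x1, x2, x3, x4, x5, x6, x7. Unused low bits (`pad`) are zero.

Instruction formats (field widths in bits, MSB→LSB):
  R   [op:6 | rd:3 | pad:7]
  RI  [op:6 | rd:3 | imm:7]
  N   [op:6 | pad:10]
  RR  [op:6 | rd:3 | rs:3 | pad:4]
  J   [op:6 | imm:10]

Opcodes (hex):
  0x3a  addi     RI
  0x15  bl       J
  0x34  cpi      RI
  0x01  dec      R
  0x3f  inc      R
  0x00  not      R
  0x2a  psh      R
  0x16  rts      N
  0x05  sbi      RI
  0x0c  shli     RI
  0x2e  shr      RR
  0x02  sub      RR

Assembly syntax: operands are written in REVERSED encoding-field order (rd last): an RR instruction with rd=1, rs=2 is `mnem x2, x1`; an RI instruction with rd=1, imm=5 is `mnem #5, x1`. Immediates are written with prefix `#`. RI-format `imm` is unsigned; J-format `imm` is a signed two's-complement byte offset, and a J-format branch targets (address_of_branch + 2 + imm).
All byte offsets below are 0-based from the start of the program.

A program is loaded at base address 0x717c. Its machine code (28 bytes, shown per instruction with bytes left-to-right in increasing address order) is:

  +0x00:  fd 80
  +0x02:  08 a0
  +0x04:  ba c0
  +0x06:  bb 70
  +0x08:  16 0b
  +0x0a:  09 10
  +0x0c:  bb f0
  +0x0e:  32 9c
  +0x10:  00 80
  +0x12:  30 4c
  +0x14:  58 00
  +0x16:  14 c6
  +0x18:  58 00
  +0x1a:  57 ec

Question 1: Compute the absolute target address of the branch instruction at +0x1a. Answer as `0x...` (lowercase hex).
+0x1a: 57 ec ⇒ word 0x57ec (big)
  opcode bits[15:10]=0x15: bl/J
  imm@[9:0]=0x3ec (s10→-20) ⇒ #-20
  target = base 0x717c + off 0x1a + 2 + imm -20 = 0x7184

0x7184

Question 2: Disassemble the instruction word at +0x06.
shr x7, x6

off 0x06: read bb 70 as big → 0xbb70
  op=0xbb70>>10=0x2e ⇒ shr (RR)
  rd@[9:7]=0x6 ⇒ x6
  rs@[6:4]=0x7 ⇒ x7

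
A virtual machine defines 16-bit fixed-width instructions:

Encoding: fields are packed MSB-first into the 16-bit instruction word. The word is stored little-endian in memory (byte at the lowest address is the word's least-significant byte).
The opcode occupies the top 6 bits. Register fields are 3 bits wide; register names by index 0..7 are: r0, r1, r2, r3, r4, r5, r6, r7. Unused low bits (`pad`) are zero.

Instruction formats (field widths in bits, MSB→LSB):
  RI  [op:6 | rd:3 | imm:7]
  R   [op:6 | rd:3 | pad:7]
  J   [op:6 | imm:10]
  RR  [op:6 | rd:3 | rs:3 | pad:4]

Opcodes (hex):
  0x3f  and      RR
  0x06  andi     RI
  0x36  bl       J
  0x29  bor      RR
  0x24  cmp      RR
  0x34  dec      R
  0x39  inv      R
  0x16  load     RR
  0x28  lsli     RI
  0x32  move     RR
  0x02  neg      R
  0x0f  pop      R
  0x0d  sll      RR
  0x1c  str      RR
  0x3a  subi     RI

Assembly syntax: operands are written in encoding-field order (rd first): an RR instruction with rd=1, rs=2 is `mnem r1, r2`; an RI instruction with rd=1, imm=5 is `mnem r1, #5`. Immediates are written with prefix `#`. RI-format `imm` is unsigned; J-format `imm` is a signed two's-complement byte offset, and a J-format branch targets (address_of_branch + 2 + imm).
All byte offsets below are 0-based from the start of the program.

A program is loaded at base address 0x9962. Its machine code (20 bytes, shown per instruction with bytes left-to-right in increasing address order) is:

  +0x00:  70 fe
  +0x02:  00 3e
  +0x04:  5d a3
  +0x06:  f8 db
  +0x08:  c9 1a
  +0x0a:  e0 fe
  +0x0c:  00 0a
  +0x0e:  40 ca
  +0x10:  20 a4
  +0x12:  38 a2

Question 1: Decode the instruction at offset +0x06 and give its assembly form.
+0x06: f8 db ⇒ word 0xdbf8 (little)
  opcode bits[15:10]=0x36: bl/J
  [9:0] imm=1016 (s10→-8) = #-8

bl #-8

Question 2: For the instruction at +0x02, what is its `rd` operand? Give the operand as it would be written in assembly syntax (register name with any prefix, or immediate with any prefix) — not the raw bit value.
[02] 00 3e → 0x3e00
  op=0x3e00>>10=0xf ⇒ pop (R)
  [9:7] rd=4 = r4

r4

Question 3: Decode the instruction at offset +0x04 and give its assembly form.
off 0x04: read 5d a3 as little → 0xa35d
  opcode bits[15:10]=0x28: lsli/RI
  rd@[9:7]=0x6 ⇒ r6
  imm@[6:0]=0x5d ⇒ #93

lsli r6, #93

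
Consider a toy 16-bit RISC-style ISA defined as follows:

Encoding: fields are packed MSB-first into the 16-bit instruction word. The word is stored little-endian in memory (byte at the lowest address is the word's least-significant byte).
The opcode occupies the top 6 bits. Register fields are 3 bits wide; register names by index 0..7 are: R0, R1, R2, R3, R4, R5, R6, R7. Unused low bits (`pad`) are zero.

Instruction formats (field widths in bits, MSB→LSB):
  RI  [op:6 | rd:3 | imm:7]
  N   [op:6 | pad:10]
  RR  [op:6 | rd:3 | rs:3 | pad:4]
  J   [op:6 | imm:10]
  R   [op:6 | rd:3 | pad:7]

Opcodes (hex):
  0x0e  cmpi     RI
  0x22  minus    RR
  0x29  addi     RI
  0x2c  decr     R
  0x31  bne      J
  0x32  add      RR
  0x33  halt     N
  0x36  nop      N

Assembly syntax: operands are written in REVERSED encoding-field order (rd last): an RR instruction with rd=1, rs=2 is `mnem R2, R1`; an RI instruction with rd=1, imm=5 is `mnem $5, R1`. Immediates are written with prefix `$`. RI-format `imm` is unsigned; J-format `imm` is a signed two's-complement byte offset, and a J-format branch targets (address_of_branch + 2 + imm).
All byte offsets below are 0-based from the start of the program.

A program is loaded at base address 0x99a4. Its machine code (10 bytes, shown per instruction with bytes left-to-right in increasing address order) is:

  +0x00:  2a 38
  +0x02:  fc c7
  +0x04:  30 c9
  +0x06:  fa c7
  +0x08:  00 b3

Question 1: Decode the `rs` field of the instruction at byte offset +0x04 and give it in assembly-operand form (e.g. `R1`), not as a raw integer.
R3

+0x04: 30 c9 ⇒ word 0xc930 (little)
  top 6b → 0x32 → add [RR]
  rd@[9:7]=0x2 ⇒ R2
  rs@[6:4]=0x3 ⇒ R3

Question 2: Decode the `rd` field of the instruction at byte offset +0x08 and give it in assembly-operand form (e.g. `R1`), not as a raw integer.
@+08  little-endian(00 b3) = 0xb300
  op=0xb300>>10=0x2c ⇒ decr (R)
  rd@[9:7]=0x6 ⇒ R6

R6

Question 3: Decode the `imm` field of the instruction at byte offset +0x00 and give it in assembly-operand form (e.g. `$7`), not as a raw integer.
off 0x00: read 2a 38 as little → 0x382a
  opcode bits[15:10]=0xe: cmpi/RI
  rd@[9:7]=0x0 ⇒ R0
  imm@[6:0]=0x2a ⇒ $42

$42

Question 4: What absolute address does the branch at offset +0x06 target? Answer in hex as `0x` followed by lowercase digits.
0x99a6

[06] fa c7 → 0xc7fa
  op=0xc7fa>>10=0x31 ⇒ bne (J)
  imm@[9:0]=0x3fa (s10→-6) ⇒ $-6
  target = base 0x99a4 + off 0x06 + 2 + imm -6 = 0x99a6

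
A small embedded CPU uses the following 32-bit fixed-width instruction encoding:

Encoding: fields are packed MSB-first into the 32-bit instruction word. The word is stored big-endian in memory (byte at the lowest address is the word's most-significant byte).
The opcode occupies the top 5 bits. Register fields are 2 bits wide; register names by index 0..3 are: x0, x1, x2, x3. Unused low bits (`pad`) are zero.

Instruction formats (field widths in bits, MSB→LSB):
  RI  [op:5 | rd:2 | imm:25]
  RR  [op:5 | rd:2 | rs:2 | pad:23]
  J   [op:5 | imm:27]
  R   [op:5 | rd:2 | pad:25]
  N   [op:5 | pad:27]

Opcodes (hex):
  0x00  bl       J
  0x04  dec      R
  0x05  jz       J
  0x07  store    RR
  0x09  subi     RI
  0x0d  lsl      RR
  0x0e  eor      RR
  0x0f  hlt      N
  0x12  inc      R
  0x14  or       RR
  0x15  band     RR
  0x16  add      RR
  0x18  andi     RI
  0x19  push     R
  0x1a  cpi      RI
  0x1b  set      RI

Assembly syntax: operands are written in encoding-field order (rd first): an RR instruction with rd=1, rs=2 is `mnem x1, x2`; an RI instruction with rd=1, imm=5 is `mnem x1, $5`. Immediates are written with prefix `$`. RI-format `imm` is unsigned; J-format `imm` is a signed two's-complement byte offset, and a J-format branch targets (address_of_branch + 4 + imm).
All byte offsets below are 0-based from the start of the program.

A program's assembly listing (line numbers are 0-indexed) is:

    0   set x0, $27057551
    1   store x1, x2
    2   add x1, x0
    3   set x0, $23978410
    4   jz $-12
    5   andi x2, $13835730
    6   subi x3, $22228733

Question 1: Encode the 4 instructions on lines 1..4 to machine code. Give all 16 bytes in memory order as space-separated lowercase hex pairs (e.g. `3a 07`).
3b 00 00 00 b2 00 00 00 d9 6d e1 aa 2f ff ff f4

1. store fields op=0x7:5|rd=1:2|rs=2:2|pad=0:23 → word 3b000000h → 3b 00 00 00
2. add fields op=0x16:5|rd=1:2|rs=0:2|pad=0:23 → word b2000000h → b2 00 00 00
3. set fields op=0x1b:5|rd=0:2|imm=23978410:25 → word d96de1aah → d9 6d e1 aa
4. jz fields op=0x5:5|imm=-12:27 → word 2ffffff4h → 2f ff ff f4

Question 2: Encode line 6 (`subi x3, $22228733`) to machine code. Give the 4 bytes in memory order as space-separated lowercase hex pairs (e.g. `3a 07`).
4f 53 2e fd

L6: subi op=0x9:5|rd=3:2|imm=22228733:25 ⇒ 0x4f532efd ⇒ big 4f 53 2e fd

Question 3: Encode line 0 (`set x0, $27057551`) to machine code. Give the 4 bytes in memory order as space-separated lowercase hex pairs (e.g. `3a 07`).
0. set fields op=0x1b:5|rd=0:2|imm=27057551:25 → word d99cdd8fh → d9 9c dd 8f

d9 9c dd 8f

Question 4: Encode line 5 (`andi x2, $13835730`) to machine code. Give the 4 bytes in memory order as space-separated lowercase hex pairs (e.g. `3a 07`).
c4 d3 1d d2

L5: andi op=0x18:5|rd=2:2|imm=13835730:25 ⇒ 0xc4d31dd2 ⇒ big c4 d3 1d d2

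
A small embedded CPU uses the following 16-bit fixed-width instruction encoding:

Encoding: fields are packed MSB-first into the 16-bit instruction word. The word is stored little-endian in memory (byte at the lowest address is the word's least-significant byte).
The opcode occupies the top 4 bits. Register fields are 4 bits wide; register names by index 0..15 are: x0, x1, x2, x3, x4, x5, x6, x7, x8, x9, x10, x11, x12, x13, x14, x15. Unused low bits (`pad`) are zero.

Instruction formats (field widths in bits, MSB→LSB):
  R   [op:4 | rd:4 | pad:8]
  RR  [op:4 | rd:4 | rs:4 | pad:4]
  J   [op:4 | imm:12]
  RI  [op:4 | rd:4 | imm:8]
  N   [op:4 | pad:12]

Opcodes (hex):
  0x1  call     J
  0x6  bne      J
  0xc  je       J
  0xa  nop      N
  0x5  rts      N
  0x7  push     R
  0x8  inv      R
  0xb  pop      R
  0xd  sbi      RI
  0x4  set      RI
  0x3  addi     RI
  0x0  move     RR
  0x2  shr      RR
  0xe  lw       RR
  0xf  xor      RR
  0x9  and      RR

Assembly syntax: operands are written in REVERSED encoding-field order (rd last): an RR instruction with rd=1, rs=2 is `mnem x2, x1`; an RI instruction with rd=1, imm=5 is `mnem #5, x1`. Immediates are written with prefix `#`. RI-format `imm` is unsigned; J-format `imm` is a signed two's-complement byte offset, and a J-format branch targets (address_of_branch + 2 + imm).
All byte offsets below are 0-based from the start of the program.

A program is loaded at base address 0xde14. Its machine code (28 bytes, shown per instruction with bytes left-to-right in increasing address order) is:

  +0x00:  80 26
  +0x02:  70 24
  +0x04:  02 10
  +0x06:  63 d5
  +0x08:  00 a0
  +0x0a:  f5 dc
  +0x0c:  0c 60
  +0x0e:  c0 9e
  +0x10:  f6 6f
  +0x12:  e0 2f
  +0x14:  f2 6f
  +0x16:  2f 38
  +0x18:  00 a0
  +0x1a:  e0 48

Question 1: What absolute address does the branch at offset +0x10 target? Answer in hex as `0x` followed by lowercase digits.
0xde1c

@+10  little-endian(f6 6f) = 0x6ff6
  op=0x6ff6>>12=0x6 ⇒ bne (J)
  [11:0] imm=4086 (s12→-10) = #-10
  target = base 0xde14 + off 0x10 + 2 + imm -10 = 0xde1c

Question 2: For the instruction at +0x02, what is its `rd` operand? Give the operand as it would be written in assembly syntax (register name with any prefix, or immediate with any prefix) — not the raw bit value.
+0x02: 70 24 ⇒ word 0x2470 (little)
  opcode bits[15:12]=0x2: shr/RR
  rd@[11:8]=0x4 ⇒ x4
  rs@[7:4]=0x7 ⇒ x7

x4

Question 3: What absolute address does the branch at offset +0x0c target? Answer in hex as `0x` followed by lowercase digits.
0xde2e

@+0c  little-endian(0c 60) = 0x600c
  opcode bits[15:12]=0x6: bne/J
  imm: (w>>0)&0xfff=0xc → #12
  target = base 0xde14 + off 0x0c + 2 + imm 12 = 0xde2e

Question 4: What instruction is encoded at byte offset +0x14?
[14] f2 6f → 0x6ff2
  opcode bits[15:12]=0x6: bne/J
  [11:0] imm=4082 (s12→-14) = #-14

bne #-14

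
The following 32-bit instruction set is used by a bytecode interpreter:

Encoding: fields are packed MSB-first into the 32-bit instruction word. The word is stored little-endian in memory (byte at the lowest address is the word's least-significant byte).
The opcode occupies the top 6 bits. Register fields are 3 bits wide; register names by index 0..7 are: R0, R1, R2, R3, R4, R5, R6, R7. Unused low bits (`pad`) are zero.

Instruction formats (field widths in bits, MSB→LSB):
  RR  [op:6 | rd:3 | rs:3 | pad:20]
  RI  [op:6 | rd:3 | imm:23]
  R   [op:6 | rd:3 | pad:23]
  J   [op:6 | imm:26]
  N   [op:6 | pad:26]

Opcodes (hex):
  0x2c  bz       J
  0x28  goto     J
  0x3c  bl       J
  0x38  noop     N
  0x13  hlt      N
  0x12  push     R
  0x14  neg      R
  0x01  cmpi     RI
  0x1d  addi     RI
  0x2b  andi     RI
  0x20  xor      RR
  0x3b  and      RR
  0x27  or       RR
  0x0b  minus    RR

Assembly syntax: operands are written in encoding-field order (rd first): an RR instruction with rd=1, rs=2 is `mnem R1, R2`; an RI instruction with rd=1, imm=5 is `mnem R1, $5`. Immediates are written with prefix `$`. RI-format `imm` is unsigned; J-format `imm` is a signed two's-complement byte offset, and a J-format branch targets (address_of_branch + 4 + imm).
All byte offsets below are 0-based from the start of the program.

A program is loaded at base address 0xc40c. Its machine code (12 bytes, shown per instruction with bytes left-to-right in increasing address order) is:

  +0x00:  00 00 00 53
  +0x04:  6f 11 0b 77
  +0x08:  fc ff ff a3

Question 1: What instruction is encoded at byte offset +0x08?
goto $-4

+0x08: fc ff ff a3 ⇒ word 0xa3fffffc (little)
  op=0xa3fffffc>>26=0x28 ⇒ goto (J)
  imm@[25:0]=0x3fffffc (s26→-4) ⇒ $-4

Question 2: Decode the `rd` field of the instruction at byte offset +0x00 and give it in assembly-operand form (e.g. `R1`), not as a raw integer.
R6

@+00  little-endian(00 00 00 53) = 0x53000000
  op=0x53000000>>26=0x14 ⇒ neg (R)
  rd@[25:23]=0x6 ⇒ R6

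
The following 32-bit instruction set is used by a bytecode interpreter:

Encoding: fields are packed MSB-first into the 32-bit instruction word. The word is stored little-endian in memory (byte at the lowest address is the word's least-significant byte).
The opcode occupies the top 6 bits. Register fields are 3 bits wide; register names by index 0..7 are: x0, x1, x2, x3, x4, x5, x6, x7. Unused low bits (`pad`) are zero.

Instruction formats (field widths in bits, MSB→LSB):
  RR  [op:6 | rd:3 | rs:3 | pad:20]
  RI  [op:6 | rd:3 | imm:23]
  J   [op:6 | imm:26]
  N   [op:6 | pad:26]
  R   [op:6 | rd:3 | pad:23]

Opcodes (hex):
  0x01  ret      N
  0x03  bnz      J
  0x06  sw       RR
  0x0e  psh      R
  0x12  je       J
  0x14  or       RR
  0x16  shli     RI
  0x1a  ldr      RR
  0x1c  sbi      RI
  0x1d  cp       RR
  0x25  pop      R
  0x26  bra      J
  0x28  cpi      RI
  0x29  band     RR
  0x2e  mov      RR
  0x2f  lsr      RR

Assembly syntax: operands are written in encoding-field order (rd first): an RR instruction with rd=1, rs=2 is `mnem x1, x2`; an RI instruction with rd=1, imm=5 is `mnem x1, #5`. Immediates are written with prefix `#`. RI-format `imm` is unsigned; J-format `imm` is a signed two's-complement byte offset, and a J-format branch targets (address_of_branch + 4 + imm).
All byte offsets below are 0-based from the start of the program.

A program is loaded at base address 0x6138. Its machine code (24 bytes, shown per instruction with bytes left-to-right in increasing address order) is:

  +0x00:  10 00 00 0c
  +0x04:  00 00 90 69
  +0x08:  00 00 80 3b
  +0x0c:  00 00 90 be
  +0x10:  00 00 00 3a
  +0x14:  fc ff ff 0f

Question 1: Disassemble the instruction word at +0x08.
[08] 00 00 80 3b → 0x3b800000
  opcode bits[31:26]=0xe: psh/R
  rd: (w>>23)&0x7=0x7 → x7

psh x7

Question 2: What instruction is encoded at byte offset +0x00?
@+00  little-endian(10 00 00 0c) = 0x0c000010
  op=0x0c000010>>26=0x3 ⇒ bnz (J)
  [25:0] imm=16 = #16

bnz #16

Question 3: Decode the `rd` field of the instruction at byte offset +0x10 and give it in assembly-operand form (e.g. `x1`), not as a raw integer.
x4

@+10  little-endian(00 00 00 3a) = 0x3a000000
  opcode bits[31:26]=0xe: psh/R
  rd@[25:23]=0x4 ⇒ x4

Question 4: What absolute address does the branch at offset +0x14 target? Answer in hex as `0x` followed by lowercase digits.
[14] fc ff ff 0f → 0x0ffffffc
  top 6b → 0x3 → bnz [J]
  [25:0] imm=67108860 (s26→-4) = #-4
  target = base 0x6138 + off 0x14 + 4 + imm -4 = 0x614c

0x614c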